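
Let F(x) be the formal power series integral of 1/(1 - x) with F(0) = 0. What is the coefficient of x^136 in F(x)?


1/(1 - x) = sum_{k>=0} x^k. Integrating termwise and using F(0) = 0 gives
F(x) = sum_{k>=0} x^(k+1) / (k+1) = sum_{m>=1} x^m / m = -ln(1 - x).
So the coefficient of x^136 is 1/136 = 1/136.

1/136


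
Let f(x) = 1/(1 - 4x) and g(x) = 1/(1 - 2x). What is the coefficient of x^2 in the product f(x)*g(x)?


The coefficient of x^n in f*g is the Cauchy product: sum_{k=0}^{n} a^k * b^(n-k).
With a=4, b=2, n=2:
sum_{k=0}^{2} 4^k * 2^(2-k)
= 28

28


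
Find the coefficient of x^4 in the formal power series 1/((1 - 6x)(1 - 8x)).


By partial fractions or Cauchy convolution:
The coefficient equals sum_{k=0}^{4} 6^k * 8^(4-k).
= 12496

12496


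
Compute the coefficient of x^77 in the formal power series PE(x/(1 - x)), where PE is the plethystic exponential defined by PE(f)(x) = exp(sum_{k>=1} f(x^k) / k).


For f(x) = x/(1 - x) we have
sum_{k>=1} f(x^k) / k = sum_{k>=1} (1/k) * x^k / (1 - x^k) = sum_{k, m >= 1} x^(k m) / k,
which after exponentiating simplifies to
PE(x/(1 - x)) = prod_{k>=1} 1 / (1 - x^k).
This is the generating function for the partition function p(n), so the coefficient of x^77 is p(77).
Computing p(77) by dynamic programming over parts 1, 2, ..., 77: p(77) = 10619863.

10619863


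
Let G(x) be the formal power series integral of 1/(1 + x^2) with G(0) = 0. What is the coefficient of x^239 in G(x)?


1/(1 + x^2) = sum_{j>=0} (-1)^j x^(2j). Integrating termwise with G(0) = 0:
G(x) = sum_{j>=0} (-1)^j x^(2j+1) / (2j+1) = arctan(x).
Only odd powers are nonzero. For x^239 write 239 = 2*119 + 1, giving
(-1)^119 / 239 = -1/239 = -1/239.

-1/239


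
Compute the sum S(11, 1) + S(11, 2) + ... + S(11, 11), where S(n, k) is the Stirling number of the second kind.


By definition, S(n, k) counts partitions of an n-set into exactly k nonempty blocks.
Computing row n = 11 for k = 1..11:
S(11, k): 1, 1023, 28501, 145750, 246730, 179487, 63987, 11880, 1155, 55, 1
Sum = 678570. (This equals Bell_11 since the sum runs over all k.)

678570


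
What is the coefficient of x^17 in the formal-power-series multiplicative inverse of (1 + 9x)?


The inverse is 1/(1 + 9x). Apply the geometric identity 1/(1 - y) = sum_{k>=0} y^k with y = -9x:
1/(1 + 9x) = sum_{k>=0} (-9)^k x^k.
So the coefficient of x^17 is (-9)^17 = -16677181699666569.

-16677181699666569


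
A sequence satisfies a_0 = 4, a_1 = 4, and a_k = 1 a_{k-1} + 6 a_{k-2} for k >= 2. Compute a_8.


The characteristic equation is t^2 - 1 t - 6 = 0, with roots r_1 = 3 and r_2 = -2 (so c_1 = r_1 + r_2, c_2 = -r_1 r_2 as required).
One can use the closed form a_n = A r_1^n + B r_2^n, but direct iteration is more reliable:
a_0 = 4, a_1 = 4, a_2 = 28, a_3 = 52, a_4 = 220, a_5 = 532, a_6 = 1852, a_7 = 5044, a_8 = 16156.
So a_8 = 16156.

16156


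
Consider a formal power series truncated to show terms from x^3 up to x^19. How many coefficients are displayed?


From x^3 to x^19 inclusive, the count is 19 - 3 + 1 = 17.

17


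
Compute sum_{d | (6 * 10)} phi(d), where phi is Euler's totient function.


First, 6 * 10 = 60. One classical identity is sum_{d | n} phi(d) = n (each k in [1, n] has a unique gcd with n, and among the k's with gcd(k, n) = n/d there are phi(d) of them). So the sum equals 60. We also verify directly:
Divisors of 60: 1, 2, 3, 4, 5, 6, 10, 12, 15, 20, 30, 60.
phi values: 1, 1, 2, 2, 4, 2, 4, 4, 8, 8, 8, 16.
Sum = 60.

60


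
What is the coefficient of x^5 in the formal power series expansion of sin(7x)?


The Maclaurin series is sin(t) = sum_{k>=0} (-1)^k t^(2k+1) / (2k+1)!, so substituting t = 7x, only odd powers of x are nonzero, with coefficient of x^(2k+1) equal to (-1)^k 7^(2k+1) / (2k+1)!.
Write 5 = 2*2 + 1, giving the coefficient (-1)^2 * 7^5 / 5! = 16807/120 = 16807/120.

16807/120


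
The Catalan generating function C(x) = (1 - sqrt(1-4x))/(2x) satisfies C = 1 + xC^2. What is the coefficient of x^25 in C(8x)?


Substituting x -> 8x scales the n-th coefficient by 8^n, so [x^25] C(8x) = 8^25 * C_25.
C_25 = C(2*25, 25)/(26) = 126410606437752/26 = 4861946401452.
So 8^25 * 4861946401452 = 37778931862957161709568 * 4861946401452 = 183679141821804874793065781957492736.

183679141821804874793065781957492736


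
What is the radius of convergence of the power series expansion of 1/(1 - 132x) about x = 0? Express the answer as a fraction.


Expanding 1/(1 - 132x) = sum_{k>=0} 132^k x^k, the series converges when |132x| < 1, i.e., |x| < 1/132.
So the radius of convergence is 1/132 = 1/132.

1/132


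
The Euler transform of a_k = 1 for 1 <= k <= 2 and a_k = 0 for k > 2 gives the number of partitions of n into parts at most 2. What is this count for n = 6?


Partitions of 6 into parts at most 2:
Using generating function (1-x)^(-1)(1-x^2)^(-1),
the coefficient of x^6 = 4

4


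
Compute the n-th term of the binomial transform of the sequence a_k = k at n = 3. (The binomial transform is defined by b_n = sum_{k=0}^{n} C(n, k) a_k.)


With a_k = k, b_n = sum_{k=0}^{n} C(n, k) k. Using k * C(n, k) = n * C(n-1, k-1) gives b_n = n * sum_{k>=1} C(n-1, k-1) = n * 2^(n-1).
For n = 3: 3 * 2^2 = 3 * 4 = 12.

12


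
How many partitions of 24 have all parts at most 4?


Using the generating function (1-x)^(-1)(1-x^2)^(-1)...(1-x^4)^(-1),
the coefficient of x^24 counts these restricted partitions.
Result = 169

169


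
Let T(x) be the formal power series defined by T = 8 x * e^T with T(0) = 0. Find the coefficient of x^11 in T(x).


Apply the Lagrange inversion formula: if T = 8 x * phi(T) with phi(t) = e^t, then
[x^n] T = 8^n * (1/n) [t^(n-1)] phi(t)^n = 8^n * (1/n) [t^(n-1)] e^(n t) = 8^n * (1/n) * n^(n-1) / (n-1)! = 8^n * n^(n-1) / n!.
When c = 1 this is the Cayley count of rooted labeled trees on n vertices, divided by n!.
For n = 11: 8^11 * 11^10 / 11! = 8589934592 * 25937424601/39916800 = 79119595457216512/14175.

79119595457216512/14175


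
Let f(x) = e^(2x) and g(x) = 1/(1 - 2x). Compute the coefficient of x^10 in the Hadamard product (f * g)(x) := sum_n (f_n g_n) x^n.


Expanding: f_k = 2^k/k! (from e^(2x)) and g_k = 2^k (from 1/(1 - 2x)). So the Hadamard coefficient (f * g)_k = 2^k 2^k / k! = (4)^k / k!.
For k = 10: 4^10/10! = 1048576/3628800 = 4096/14175.

4096/14175


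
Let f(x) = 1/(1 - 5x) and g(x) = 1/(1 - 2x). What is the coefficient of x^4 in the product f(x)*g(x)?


The coefficient of x^n in f*g is the Cauchy product: sum_{k=0}^{n} a^k * b^(n-k).
With a=5, b=2, n=4:
sum_{k=0}^{4} 5^k * 2^(4-k)
= 1031

1031


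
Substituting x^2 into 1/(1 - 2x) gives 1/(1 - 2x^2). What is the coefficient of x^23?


Since 1/(1 - 2x^2) only has even powers of x,
the coefficient of x^23 (odd) is 0.

0


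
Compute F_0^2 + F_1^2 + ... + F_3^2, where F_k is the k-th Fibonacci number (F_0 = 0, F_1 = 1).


There is a standard identity sum_{k=0}^{N} F_k^2 = F_N * F_{N+1} (proved inductively from the telescoping relation F_k^2 = F_k F_{k+1} - F_{k-1} F_k). Then
sum_{k=0}^{3} F_k^2 = F_3 F_4 - F_0 F_0.
Computing: F_3 = 2, F_4 = 3.
Sum = 2 * 3 = 6.

6


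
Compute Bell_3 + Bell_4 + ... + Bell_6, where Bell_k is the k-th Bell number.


Recall Bell_k counts set partitions of a k-set (with Bell_0 = 1 by convention).
Bell_3 through Bell_6: 5, 15, 52, 203
Sum = 5 + 15 + 52 + 203 = 275.

275


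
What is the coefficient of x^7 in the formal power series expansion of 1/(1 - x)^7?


The negative binomial / multiset identity is
1/(1 - x)^r = sum_{k>=0} C(k + r - 1, r - 1) x^k.
Here r = 7 and k = 7, so the coefficient is
C(7 + 6, 6) = C(13, 6)
= 1716

1716


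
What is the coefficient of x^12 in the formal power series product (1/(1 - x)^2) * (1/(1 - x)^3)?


Combine the factors: (1/(1 - x)^2) * (1/(1 - x)^3) = 1/(1 - x)^5.
Then use 1/(1 - x)^r = sum_{k>=0} C(k + r - 1, r - 1) x^k with r = 5 and k = 12:
C(16, 4) = 1820.

1820


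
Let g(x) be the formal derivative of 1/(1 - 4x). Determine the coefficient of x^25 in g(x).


Differentiate termwise: d/dx sum_{k>=0} 4^k x^k = sum_{k>=1} k 4^k x^(k-1) = sum_{j>=0} (j+1) 4^(j+1) x^j.
Equivalently, d/dx [1/(1 - 4x)] = 4/(1 - 4x)^2.
For j = 25: 26 * 4^26 = 26 * 4503599627370496 = 117093590311632896.

117093590311632896


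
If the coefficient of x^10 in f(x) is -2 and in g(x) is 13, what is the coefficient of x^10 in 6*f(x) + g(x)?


Scalar multiplication scales coefficients: 6 * -2 = -12.
Then add the g coefficient: -12 + 13
= 1

1


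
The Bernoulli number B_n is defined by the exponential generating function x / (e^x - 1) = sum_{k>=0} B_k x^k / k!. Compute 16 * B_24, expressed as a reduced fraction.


Bernoulli numbers can also be computed recursively via B_0 = 1 and sum_{j=0}^{m} C(m+1, j) B_j = 0 for m >= 1. Odd-index Bernoulli numbers vanish for k >= 3.
Computing B_24 = -236364091/2730, so 16 * B_24 = 16 * -236364091/2730 = -1890912728/1365.

-1890912728/1365


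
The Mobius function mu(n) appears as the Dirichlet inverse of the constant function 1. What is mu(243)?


243 has a squared prime factor, so mu(243) = 0.
Factorization reveals a repeated prime.

0


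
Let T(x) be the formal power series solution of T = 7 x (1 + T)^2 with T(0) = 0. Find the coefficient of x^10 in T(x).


Apply the Lagrange inversion formula: if T = 7 x * phi(T) with phi(t) = (1 + t)^2, then [x^n] T = 7^n * (1/n) [t^(n-1)] phi(t)^n = 7^n * (1/n) [t^(n-1)] (1 + t)^(2n) = 7^n * (1/n) C(2n, n-1).
Using the identity C(2n, n-1) = C(2n, n) * n / (n+1), the unscaled factor equals C(2n, n) / (n+1) = C_n, the n-th Catalan number.
For n = 10: C_10 = C(20, 10) / 11 = 184756/11 = 16796.
With the 7^10 = 282475249 factor, the coefficient is 282475249 * 16796 = 4744454282204.

4744454282204


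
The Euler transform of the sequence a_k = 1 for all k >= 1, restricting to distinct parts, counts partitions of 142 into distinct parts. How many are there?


Partitions of 142 into distinct parts can be computed via generating function.
Product (1+x)(1+x^2)(1+x^3)...
The coefficient of x^142 = 11086968

11086968


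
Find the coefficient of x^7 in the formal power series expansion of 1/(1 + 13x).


Write 1/(1 + c x) = 1/(1 - (-c) x) and apply the geometric-series identity
1/(1 - y) = sum_{k>=0} y^k to get 1/(1 + c x) = sum_{k>=0} (-c)^k x^k.
So the coefficient of x^k is (-c)^k = (-1)^k * c^k.
Here c = 13 and k = 7:
(-13)^7 = -1 * 62748517 = -62748517

-62748517


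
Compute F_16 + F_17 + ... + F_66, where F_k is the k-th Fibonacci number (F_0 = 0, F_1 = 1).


Use the identity sum_{k=0}^{N} F_k = F_{N+2} - 1 (which follows from F_{k+2} - F_{k+1} = F_k). Then
sum_{k=16}^{66} F_k = (F_{68} - 1) - (F_{17} - 1) = F_{68} - F_{17}.
Computing: F_{68} = 72723460248141, F_{17} = 1597, so
Sum = 72723460248141 - 1597 = 72723460246544.

72723460246544


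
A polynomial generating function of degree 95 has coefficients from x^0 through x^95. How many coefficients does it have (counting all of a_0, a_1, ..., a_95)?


A polynomial of degree 95 takes the form a_0 + a_1 x + ... + a_95 x^95.
The number of coefficients is 95 + 1 = 96.

96


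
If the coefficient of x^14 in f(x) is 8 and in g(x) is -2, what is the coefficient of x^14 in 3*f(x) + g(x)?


Scalar multiplication scales coefficients: 3 * 8 = 24.
Then add the g coefficient: 24 + -2
= 22

22


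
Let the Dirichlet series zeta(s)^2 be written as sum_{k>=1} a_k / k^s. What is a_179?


The Dirichlet convolution of the constant function 1 with itself gives (1 * 1)(k) = sum_{d | k} 1 = d(k), the number of positive divisors of k.
Since zeta(s) = sum_{k>=1} 1/k^s, we have zeta(s)^2 = sum_{k>=1} d(k)/k^s, so a_k = d(k).
For k = 179: the divisors are 1, 179.
Count = 2.

2


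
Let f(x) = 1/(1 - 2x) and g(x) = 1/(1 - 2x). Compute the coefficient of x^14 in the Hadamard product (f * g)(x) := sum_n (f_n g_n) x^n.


f has coefficients f_k = 2^k and g has coefficients g_k = 2^k, so the Hadamard product has coefficient (f*g)_k = 2^k * 2^k = 4^k.
For k = 14: 4^14 = 268435456.

268435456


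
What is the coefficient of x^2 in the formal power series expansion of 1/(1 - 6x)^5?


The general identity 1/(1 - c x)^r = sum_{k>=0} c^k C(k + r - 1, r - 1) x^k follows by substituting y = c x into 1/(1 - y)^r = sum_{k>=0} C(k + r - 1, r - 1) y^k.
For c = 6, r = 5, k = 2:
6^2 * C(6, 4) = 36 * 15 = 540.

540


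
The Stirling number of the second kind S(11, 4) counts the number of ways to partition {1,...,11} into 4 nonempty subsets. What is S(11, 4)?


Using the explicit formula S(n,k) = (1/k!) sum_{j=0}^{k} (-1)^(k-j) C(k,j) j^n:
S(11, 4) = 145750
Equivalently, S(n,k) is n! times the coefficient of x^n in the EGF (e^x - 1)^k / k!.

145750


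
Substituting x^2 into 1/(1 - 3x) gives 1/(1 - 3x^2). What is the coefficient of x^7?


Since 1/(1 - 3x^2) only has even powers of x,
the coefficient of x^7 (odd) is 0.

0


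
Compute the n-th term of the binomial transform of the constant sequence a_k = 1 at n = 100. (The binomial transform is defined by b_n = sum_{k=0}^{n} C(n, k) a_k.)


With a_k = 1 for all k, b_n = sum_{k=0}^{n} C(n, k) = 2^n by the binomial theorem.
For n = 100: 2^100 = 1267650600228229401496703205376.

1267650600228229401496703205376


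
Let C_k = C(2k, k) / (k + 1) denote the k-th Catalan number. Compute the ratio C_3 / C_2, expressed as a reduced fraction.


Using C_k = (2k)! / (k! (k+1)!), the ratio C_{k+1}/C_k simplifies to
C_{k+1}/C_k = [(2k+2)! / ((k+1)! (k+2)!)] * [k! (k+1)! / (2k)!]
 = (2k+2)(2k+1) / ((k+1)(k+2)) = 2(2k+1) / (k+2).
For k = 2: 2(2*2 + 1) / (2 + 2) = 10/4 = 5/2.

5/2


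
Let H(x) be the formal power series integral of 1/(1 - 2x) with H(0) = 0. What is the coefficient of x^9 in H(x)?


1/(1 - 2x) = sum_{k>=0} 2^k x^k. Integrating termwise with H(0) = 0:
H(x) = sum_{k>=0} 2^k x^(k+1) / (k+1) = sum_{m>=1} 2^(m-1) x^m / m.
For m = 9: 2^8/9 = 256/9 = 256/9.

256/9


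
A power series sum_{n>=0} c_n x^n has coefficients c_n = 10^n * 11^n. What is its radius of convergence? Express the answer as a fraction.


By the root test (Cauchy-Hadamard), the radius is R = 1 / limsup_n |c_n|^(1/n).
Here |c_n|^(1/n) = (10^n * 11^n)^(1/n) = 10 * 11 = 110 for all n.
So R = 1/110 = 1/110.

1/110


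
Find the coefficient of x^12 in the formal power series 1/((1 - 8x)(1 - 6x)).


By partial fractions or Cauchy convolution:
The coefficient equals sum_{k=0}^{12} 8^k * 6^(12-k).
= 268347559936

268347559936


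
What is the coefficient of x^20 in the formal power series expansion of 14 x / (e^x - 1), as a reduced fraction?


The exponential generating function for Bernoulli numbers is
x / (e^x - 1) = sum_{k>=0} B_k x^k / k!.
So the coefficient of x^20 in 14 x / (e^x - 1) is 14 B_20 / 20!.
Computing: B_20 = -174611/330, 20! = 2432902008176640000, giving
14 * -174611/330 / 2432902008176640000 = -174611/57346975907020800000.

-174611/57346975907020800000


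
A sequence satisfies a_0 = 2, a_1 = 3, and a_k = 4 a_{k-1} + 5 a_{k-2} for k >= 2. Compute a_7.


The characteristic equation is t^2 - 4 t - 5 = 0, with roots r_1 = 5 and r_2 = -1 (so c_1 = r_1 + r_2, c_2 = -r_1 r_2 as required).
One can use the closed form a_n = A r_1^n + B r_2^n, but direct iteration is more reliable:
a_0 = 2, a_1 = 3, a_2 = 22, a_3 = 103, a_4 = 522, a_5 = 2603, a_6 = 13022, a_7 = 65103.
So a_7 = 65103.

65103


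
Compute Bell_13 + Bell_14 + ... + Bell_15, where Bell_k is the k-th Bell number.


Recall Bell_k counts set partitions of a k-set (with Bell_0 = 1 by convention).
Bell_13 through Bell_15: 27644437, 190899322, 1382958545
Sum = 27644437 + 190899322 + 1382958545 = 1601502304.

1601502304


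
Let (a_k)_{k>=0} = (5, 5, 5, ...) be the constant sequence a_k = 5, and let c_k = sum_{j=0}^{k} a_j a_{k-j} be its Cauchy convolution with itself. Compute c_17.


Since a_j = 5 for all j >= 0, the convolution sum becomes
c_k = sum_{j=0}^{k} 5 * 5 = 25 * (k + 1).
Equivalently, the generating function of (a_k) is 5/(1 - x) and its square is 25/(1 - x)^2 = sum_{k>=0} 25(k + 1) x^k.
For k = 17: 25 * 18 = 450.

450


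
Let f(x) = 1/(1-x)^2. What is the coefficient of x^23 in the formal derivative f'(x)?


Differentiate: d/dx [ 1/(1-x)^r ] = r / (1-x)^(r+1).
Here r = 2, so f'(x) = 2 / (1-x)^3.
The expansion of 1/(1-x)^(r+1) has coefficient of x^n equal to C(n+r, r).
So the coefficient of x^23 in f'(x) is
2 * C(25, 2) = 2 * 300 = 600

600


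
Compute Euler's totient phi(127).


phi(n) counts integers in [1, n] coprime to n. Using the multiplicative formula phi(n) = n * prod_{p | n} (1 - 1/p):
127 = 127, so
phi(127) = 127 * (1 - 1/127) = 126.

126


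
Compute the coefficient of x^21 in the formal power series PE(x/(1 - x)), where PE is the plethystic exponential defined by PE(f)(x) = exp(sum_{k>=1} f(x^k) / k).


For f(x) = x/(1 - x) we have
sum_{k>=1} f(x^k) / k = sum_{k>=1} (1/k) * x^k / (1 - x^k) = sum_{k, m >= 1} x^(k m) / k,
which after exponentiating simplifies to
PE(x/(1 - x)) = prod_{k>=1} 1 / (1 - x^k).
This is the generating function for the partition function p(n), so the coefficient of x^21 is p(21).
Computing p(21) by dynamic programming over parts 1, 2, ..., 21: p(21) = 792.

792


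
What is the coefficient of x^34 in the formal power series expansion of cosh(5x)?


The Maclaurin series is cosh(t) = sum_{m>=0} t^(2m) / (2m)!, so substituting t = 5x, only even powers of x are nonzero, with coefficient of x^(2m) equal to 5^(2m) / (2m)!.
For x^34 the coefficient is 5^34/34! = 582076609134674072265625/295232799039604140847618609643520000000 = 7450580596923828125/3778979827706933002849518203437056.

7450580596923828125/3778979827706933002849518203437056


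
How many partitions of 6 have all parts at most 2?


Using the generating function (1-x)^(-1)(1-x^2)^(-1),
the coefficient of x^6 counts these restricted partitions.
Result = 4

4


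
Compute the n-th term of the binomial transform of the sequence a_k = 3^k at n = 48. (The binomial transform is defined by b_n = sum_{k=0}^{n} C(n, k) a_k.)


With a_k = 3^k, b_n = sum_{k=0}^{n} C(n, k) 3^k = (1 + 3)^n by the binomial theorem.
For n = 48: (1 + 3)^48 = 4^48 = 79228162514264337593543950336.

79228162514264337593543950336


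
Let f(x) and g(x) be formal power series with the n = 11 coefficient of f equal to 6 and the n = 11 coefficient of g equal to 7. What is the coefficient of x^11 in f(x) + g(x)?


Addition of formal power series is termwise.
The coefficient of x^11 in f + g = 6 + 7
= 13

13


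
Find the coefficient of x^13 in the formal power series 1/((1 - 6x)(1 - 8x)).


By partial fractions or Cauchy convolution:
The coefficient equals sum_{k=0}^{13} 6^k * 8^(13-k).
= 2159841173504

2159841173504


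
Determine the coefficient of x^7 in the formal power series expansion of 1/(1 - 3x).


The geometric series identity gives 1/(1 - c x) = sum_{k>=0} c^k x^k, so the coefficient of x^k is c^k.
Here c = 3 and k = 7.
Computing: 3^7 = 2187

2187


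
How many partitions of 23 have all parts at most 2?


Using the generating function (1-x)^(-1)(1-x^2)^(-1),
the coefficient of x^23 counts these restricted partitions.
Result = 12

12


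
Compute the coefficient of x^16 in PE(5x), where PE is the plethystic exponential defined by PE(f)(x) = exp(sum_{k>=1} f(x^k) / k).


With f(x) = 5x, the exponent is sum_{k>=1} 5 x^k / k = 5 * (-ln(1 - x)). Exponentiating:
PE(5x) = exp(-5 ln(1 - x)) = 1/(1 - x)^5.
By the negative binomial expansion, [x^n] 1/(1 - x)^5 = C(n + 4, 4).
For n = 16: C(20, 4) = 4845.

4845


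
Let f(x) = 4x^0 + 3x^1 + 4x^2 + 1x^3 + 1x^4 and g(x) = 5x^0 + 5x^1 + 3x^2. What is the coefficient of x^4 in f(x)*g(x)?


Cauchy product at x^4:
4*3 + 1*5 + 1*5
= 22

22


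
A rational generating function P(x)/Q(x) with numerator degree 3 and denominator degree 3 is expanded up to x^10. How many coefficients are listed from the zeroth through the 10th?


Expanding up to x^10 gives the coefficients for x^0, x^1, ..., x^10.
That is 10 + 1 = 11 coefficients in total.

11


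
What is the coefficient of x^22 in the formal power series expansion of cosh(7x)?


The Maclaurin series is cosh(t) = sum_{m>=0} t^(2m) / (2m)!, so substituting t = 7x, only even powers of x are nonzero, with coefficient of x^(2m) equal to 7^(2m) / (2m)!.
For x^22 the coefficient is 7^22/22! = 3909821048582988049/1124000727777607680000 = 11398895185373143/3276970051829760000.

11398895185373143/3276970051829760000


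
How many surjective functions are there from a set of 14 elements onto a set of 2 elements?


By inclusion-exclusion on which target elements are missed, the number of surjections from an n-set onto a k-set is
surj(n, k) = sum_{j=0}^{k} (-1)^j C(k, j) (k - j)^n.
Equivalently surj(n, k) = k! * S(n, k), where S(n, k) is the Stirling number of the second kind.
For n = 14, k = 2:
S(14, 2) = 8191, so
surj = 2! * 8191 = 2 * 8191 = 16382.

16382


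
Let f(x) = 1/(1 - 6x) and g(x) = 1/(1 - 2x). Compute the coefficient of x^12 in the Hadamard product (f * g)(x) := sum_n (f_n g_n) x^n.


f has coefficients f_k = 6^k and g has coefficients g_k = 2^k, so the Hadamard product has coefficient (f*g)_k = 6^k * 2^k = 12^k.
For k = 12: 12^12 = 8916100448256.

8916100448256


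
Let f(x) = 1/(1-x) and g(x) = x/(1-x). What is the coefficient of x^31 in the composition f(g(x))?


First simplify the composition: f(g(x)) = 1/(1 - x/(1-x)) = (1-x)/((1-x) - x) = (1-x)/(1-2x).
Now extract the coefficient. Write (1-x)/(1-2x) = 1/(1-2x) - x/(1-2x).
The coefficient of x^n in 1/(1-2x) is 2^n, and in x/(1-2x) is 2^(n-1) (for n >= 1).
So the coefficient of x^31 is 2^31 - 2^30 = 2147483648 - 1073741824 = 1073741824.

1073741824


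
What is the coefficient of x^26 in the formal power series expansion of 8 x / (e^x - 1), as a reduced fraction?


The exponential generating function for Bernoulli numbers is
x / (e^x - 1) = sum_{k>=0} B_k x^k / k!.
So the coefficient of x^26 in 8 x / (e^x - 1) is 8 B_26 / 26!.
Computing: B_26 = 8553103/6, 26! = 403291461126605635584000000, giving
8 * 8553103/6 / 403291461126605635584000000 = 657931/23266815064996478976000000.

657931/23266815064996478976000000


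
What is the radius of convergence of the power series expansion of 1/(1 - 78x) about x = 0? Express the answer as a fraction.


Expanding 1/(1 - 78x) = sum_{k>=0} 78^k x^k, the series converges when |78x| < 1, i.e., |x| < 1/78.
So the radius of convergence is 1/78 = 1/78.

1/78


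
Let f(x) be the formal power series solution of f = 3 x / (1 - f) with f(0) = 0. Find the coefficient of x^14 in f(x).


Apply Lagrange inversion: f = 3 x * phi(f) with phi(t) = 1/(1 - t), so
[x^n] f = 3^n * (1/n) [t^(n-1)] phi(t)^n = 3^n * (1/n) [t^(n-1)] (1 - t)^(-n) = 3^n * (1/n) C(2n - 2, n - 1) = 3^n * C_{n-1}.
For n = 14: C_13 = C(26, 13) / 14 = 10400600/14 = 742900.
With the 3^14 = 4782969 factor, the coefficient is 4782969 * 742900 = 3553267670100.

3553267670100


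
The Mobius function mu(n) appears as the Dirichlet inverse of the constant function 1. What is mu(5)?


5 = 5 (all distinct primes).
mu(5) = (-1)^1 = -1

-1


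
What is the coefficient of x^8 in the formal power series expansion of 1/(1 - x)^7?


The expansion 1/(1 - x)^r = sum_{k>=0} C(k + r - 1, r - 1) x^k follows from the multiset / negative-binomial theorem (or from repeated differentiation of the geometric series).
For r = 7 and k = 8:
C(14, 6) = 87178291200 / (720 * 40320) = 3003.

3003


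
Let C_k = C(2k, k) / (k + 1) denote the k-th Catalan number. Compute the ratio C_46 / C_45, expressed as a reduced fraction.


Using C_k = (2k)! / (k! (k+1)!), the ratio C_{k+1}/C_k simplifies to
C_{k+1}/C_k = [(2k+2)! / ((k+1)! (k+2)!)] * [k! (k+1)! / (2k)!]
 = (2k+2)(2k+1) / ((k+1)(k+2)) = 2(2k+1) / (k+2).
For k = 45: 2(2*45 + 1) / (45 + 2) = 182/47 = 182/47.

182/47


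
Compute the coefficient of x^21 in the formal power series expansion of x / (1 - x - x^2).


Let f(x) = sum_{k>=0} a_k x^k. Multiplying f(x) * (1 - x - x^2) = x and matching coefficients gives a_0 = 0, a_1 = 1, and a_k = a_{k-1} + a_{k-2} for k >= 2. These are the Fibonacci numbers F_k.
Iterating from F_0 = 0, F_1 = 1:
F_0=0, F_1=1, F_2=1, F_3=2, F_4=3, F_5=5, F_6=8, F_7=13, F_8=21, F_9=34, ...
F_21 = 10946.

10946


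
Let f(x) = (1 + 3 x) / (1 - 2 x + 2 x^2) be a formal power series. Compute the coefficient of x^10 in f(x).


Write f(x) = sum_{k>=0} a_k x^k. Multiplying both sides by 1 - 2 x + 2 x^2 gives
(1 - 2 x + 2 x^2) sum_{k>=0} a_k x^k = 1 + 3 x.
Matching coefficients:
 x^0: a_0 = 1
 x^1: a_1 - 2 a_0 = 3  =>  a_1 = 2*1 + 3 = 5
 x^k (k >= 2): a_k = 2 a_{k-1} - 2 a_{k-2}.
Iterating: a_2 = 8, a_3 = 6, a_4 = -4, a_5 = -20, a_6 = -32, a_7 = -24, a_8 = 16, a_9 = 80, a_10 = 128.
So the coefficient of x^10 is 128.

128


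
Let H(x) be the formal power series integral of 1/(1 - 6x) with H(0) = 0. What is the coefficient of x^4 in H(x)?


1/(1 - 6x) = sum_{k>=0} 6^k x^k. Integrating termwise with H(0) = 0:
H(x) = sum_{k>=0} 6^k x^(k+1) / (k+1) = sum_{m>=1} 6^(m-1) x^m / m.
For m = 4: 6^3/4 = 216/4 = 54.

54


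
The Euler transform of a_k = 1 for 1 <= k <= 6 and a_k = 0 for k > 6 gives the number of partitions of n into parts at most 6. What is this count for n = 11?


Partitions of 11 into parts at most 6:
Using generating function (1-x)^(-1)(1-x^2)^(-1)...(1-x^6)^(-1),
the coefficient of x^11 = 44

44


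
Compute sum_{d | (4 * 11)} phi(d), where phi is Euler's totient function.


First, 4 * 11 = 44. One classical identity is sum_{d | n} phi(d) = n (each k in [1, n] has a unique gcd with n, and among the k's with gcd(k, n) = n/d there are phi(d) of them). So the sum equals 44. We also verify directly:
Divisors of 44: 1, 2, 4, 11, 22, 44.
phi values: 1, 1, 2, 10, 10, 20.
Sum = 44.

44


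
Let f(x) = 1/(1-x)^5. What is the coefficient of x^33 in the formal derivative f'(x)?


Differentiate: d/dx [ 1/(1-x)^r ] = r / (1-x)^(r+1).
Here r = 5, so f'(x) = 5 / (1-x)^6.
The expansion of 1/(1-x)^(r+1) has coefficient of x^n equal to C(n+r, r).
So the coefficient of x^33 in f'(x) is
5 * C(38, 5) = 5 * 501942 = 2509710

2509710


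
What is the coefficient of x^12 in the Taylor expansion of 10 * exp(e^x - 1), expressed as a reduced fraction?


exp(e^x - 1) = sum_{k>=0} Bell_k x^k / k!, where Bell_k is the k-th Bell number.
So the coefficient of x^12 is 10 * Bell_12 / 12!.
Computing: Bell_12 = 4213597 and 12! = 479001600, giving
10 * 4213597/479001600 = 4213597/47900160.

4213597/47900160


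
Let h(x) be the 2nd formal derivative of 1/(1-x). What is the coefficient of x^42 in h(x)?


Differentiating 2 times: d^2/dx^2 [1/(1-x)] = 2!/(1-x)^3.
The expansion 1/(1-x)^3 = sum_{k>=0} C(k+2, 2) x^k, so the coefficient of x^n in 2!/(1-x)^3 is 2! * C(n+2, 2).
For n = 42: 2 * C(44, 2) = 2 * 946 = 1892

1892


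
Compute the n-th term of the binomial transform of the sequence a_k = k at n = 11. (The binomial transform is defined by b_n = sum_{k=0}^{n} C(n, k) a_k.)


With a_k = k, b_n = sum_{k=0}^{n} C(n, k) k. Using k * C(n, k) = n * C(n-1, k-1) gives b_n = n * sum_{k>=1} C(n-1, k-1) = n * 2^(n-1).
For n = 11: 11 * 2^10 = 11 * 1024 = 11264.

11264


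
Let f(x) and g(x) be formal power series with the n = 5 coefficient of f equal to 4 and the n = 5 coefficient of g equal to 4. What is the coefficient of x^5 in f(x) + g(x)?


Addition of formal power series is termwise.
The coefficient of x^5 in f + g = 4 + 4
= 8

8


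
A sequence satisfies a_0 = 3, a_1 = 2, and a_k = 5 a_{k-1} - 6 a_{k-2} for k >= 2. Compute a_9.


The characteristic equation is t^2 - 5 t + 6 = 0, with roots r_1 = 3 and r_2 = 2 (so c_1 = r_1 + r_2, c_2 = -r_1 r_2 as required).
One can use the closed form a_n = A r_1^n + B r_2^n, but direct iteration is more reliable:
a_0 = 3, a_1 = 2, a_2 = -8, a_3 = -52, a_4 = -212, a_5 = -748, a_6 = -2468, a_7 = -7852, a_8 = -24452, a_9 = -75148.
So a_9 = -75148.

-75148


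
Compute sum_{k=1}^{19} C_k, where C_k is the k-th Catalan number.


C_1 through C_19: 1, 2, 5, 14, 42, 132, 429, 1430, 4862, 16796, 58786, 208012, 742900, 2674440, 9694845, 35357670, 129644790, 477638700, 1767263190
Sum = 1 + 2 + 5 + 14 + 42 + 132 + 429 + 1430 + 4862 + 16796 + 58786 + 208012 + 742900 + 2674440 + 9694845 + 35357670 + 129644790 + 477638700 + 1767263190
= 2423307046

2423307046


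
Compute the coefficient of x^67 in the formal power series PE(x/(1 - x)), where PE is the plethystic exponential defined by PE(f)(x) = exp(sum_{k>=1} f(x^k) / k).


For f(x) = x/(1 - x) we have
sum_{k>=1} f(x^k) / k = sum_{k>=1} (1/k) * x^k / (1 - x^k) = sum_{k, m >= 1} x^(k m) / k,
which after exponentiating simplifies to
PE(x/(1 - x)) = prod_{k>=1} 1 / (1 - x^k).
This is the generating function for the partition function p(n), so the coefficient of x^67 is p(67).
Computing p(67) by dynamic programming over parts 1, 2, ..., 67: p(67) = 2679689.

2679689


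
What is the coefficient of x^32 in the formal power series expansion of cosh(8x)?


The Maclaurin series is cosh(t) = sum_{m>=0} t^(2m) / (2m)!, so substituting t = 8x, only even powers of x are nonzero, with coefficient of x^(2m) equal to 8^(2m) / (2m)!.
For x^32 the coefficient is 8^32/32! = 79228162514264337593543950336/263130836933693530167218012160000000 = 36893488147419103232/122529844256906551386796875.

36893488147419103232/122529844256906551386796875


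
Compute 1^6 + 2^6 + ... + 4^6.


This power sum has a closed form given by Faulhaber's formula
sum_{k=1}^{m} k^p = (1 / (p + 1)) * sum_{j=0}^{p} C(p + 1, j) B_j m^(p + 1 - j),
but for small m direct computation is fastest:
1 + 64 + 729 + 4096 = 4890.

4890


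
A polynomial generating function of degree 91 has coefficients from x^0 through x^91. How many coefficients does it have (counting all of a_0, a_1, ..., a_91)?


A polynomial of degree 91 takes the form a_0 + a_1 x + ... + a_91 x^91.
The number of coefficients is 91 + 1 = 92.

92


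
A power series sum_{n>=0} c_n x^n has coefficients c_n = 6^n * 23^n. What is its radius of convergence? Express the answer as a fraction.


By the root test (Cauchy-Hadamard), the radius is R = 1 / limsup_n |c_n|^(1/n).
Here |c_n|^(1/n) = (6^n * 23^n)^(1/n) = 6 * 23 = 138 for all n.
So R = 1/138 = 1/138.

1/138


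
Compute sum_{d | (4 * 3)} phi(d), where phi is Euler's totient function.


First, 4 * 3 = 12. One classical identity is sum_{d | n} phi(d) = n (each k in [1, n] has a unique gcd with n, and among the k's with gcd(k, n) = n/d there are phi(d) of them). So the sum equals 12. We also verify directly:
Divisors of 12: 1, 2, 3, 4, 6, 12.
phi values: 1, 1, 2, 2, 2, 4.
Sum = 12.

12


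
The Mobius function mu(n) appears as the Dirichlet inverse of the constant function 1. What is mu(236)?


236 has a squared prime factor, so mu(236) = 0.
Factorization reveals a repeated prime.

0


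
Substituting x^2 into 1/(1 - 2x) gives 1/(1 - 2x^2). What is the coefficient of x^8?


The coefficient of x^(2m) in 1/(1 - 2x^2) is 2^m.
With n = 8 = 2*4, the coefficient is 2^4 = 16.

16


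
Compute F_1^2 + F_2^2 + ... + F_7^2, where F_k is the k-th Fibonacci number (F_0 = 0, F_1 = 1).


There is a standard identity sum_{k=0}^{N} F_k^2 = F_N * F_{N+1} (proved inductively from the telescoping relation F_k^2 = F_k F_{k+1} - F_{k-1} F_k). Then
sum_{k=1}^{7} F_k^2 = F_7 F_8 - F_0 F_1.
Computing: F_7 = 13, F_8 = 21, F_0 = 0, F_1 = 1.
Sum = 13 * 21 - 0 * 1 = 273.

273


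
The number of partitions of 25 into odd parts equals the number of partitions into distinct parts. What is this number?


Computing partitions of 25 into odd parts (1, 3, 5, ...):
Using the generating function prod_{k>=0} 1/(1-x^(2k+1)),
the count is 142

142


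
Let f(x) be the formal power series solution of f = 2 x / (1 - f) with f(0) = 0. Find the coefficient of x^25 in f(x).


Apply Lagrange inversion: f = 2 x * phi(f) with phi(t) = 1/(1 - t), so
[x^n] f = 2^n * (1/n) [t^(n-1)] phi(t)^n = 2^n * (1/n) [t^(n-1)] (1 - t)^(-n) = 2^n * (1/n) C(2n - 2, n - 1) = 2^n * C_{n-1}.
For n = 25: C_24 = C(48, 24) / 25 = 32247603683100/25 = 1289904147324.
With the 2^25 = 33554432 factor, the coefficient is 33554432 * 1289904147324 = 43282000997901139968.

43282000997901139968


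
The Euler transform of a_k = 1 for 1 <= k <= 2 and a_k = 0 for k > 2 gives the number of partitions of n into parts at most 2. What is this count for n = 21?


Partitions of 21 into parts at most 2:
Using generating function (1-x)^(-1)(1-x^2)^(-1),
the coefficient of x^21 = 11

11


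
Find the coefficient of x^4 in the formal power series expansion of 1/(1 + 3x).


Write 1/(1 + c x) = 1/(1 - (-c) x) and apply the geometric-series identity
1/(1 - y) = sum_{k>=0} y^k to get 1/(1 + c x) = sum_{k>=0} (-c)^k x^k.
So the coefficient of x^k is (-c)^k = (-1)^k * c^k.
Here c = 3 and k = 4:
(-3)^4 = 1 * 81 = 81

81


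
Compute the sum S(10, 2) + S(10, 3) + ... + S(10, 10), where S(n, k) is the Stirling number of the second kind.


By definition, S(n, k) counts partitions of an n-set into exactly k nonempty blocks.
Computing row n = 10 for k = 2..10:
S(10, k): 511, 9330, 34105, 42525, 22827, 5880, 750, 45, 1
Sum = 115974.

115974


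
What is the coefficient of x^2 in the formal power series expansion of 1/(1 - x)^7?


The expansion 1/(1 - x)^r = sum_{k>=0} C(k + r - 1, r - 1) x^k follows from the multiset / negative-binomial theorem (or from repeated differentiation of the geometric series).
For r = 7 and k = 2:
C(8, 6) = 40320 / (720 * 2) = 28.

28


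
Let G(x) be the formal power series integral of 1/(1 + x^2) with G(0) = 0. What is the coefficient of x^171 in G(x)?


1/(1 + x^2) = sum_{j>=0} (-1)^j x^(2j). Integrating termwise with G(0) = 0:
G(x) = sum_{j>=0} (-1)^j x^(2j+1) / (2j+1) = arctan(x).
Only odd powers are nonzero. For x^171 write 171 = 2*85 + 1, giving
(-1)^85 / 171 = -1/171 = -1/171.

-1/171


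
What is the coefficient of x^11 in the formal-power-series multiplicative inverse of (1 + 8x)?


The inverse is 1/(1 + 8x). Apply the geometric identity 1/(1 - y) = sum_{k>=0} y^k with y = -8x:
1/(1 + 8x) = sum_{k>=0} (-8)^k x^k.
So the coefficient of x^11 is (-8)^11 = -8589934592.

-8589934592


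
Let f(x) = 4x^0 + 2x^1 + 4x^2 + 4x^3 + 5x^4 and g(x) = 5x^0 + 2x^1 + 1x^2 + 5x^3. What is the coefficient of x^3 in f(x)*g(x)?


Cauchy product at x^3:
4*5 + 2*1 + 4*2 + 4*5
= 50

50


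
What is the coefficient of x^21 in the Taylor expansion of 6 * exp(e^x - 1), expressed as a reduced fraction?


exp(e^x - 1) = sum_{k>=0} Bell_k x^k / k!, where Bell_k is the k-th Bell number.
So the coefficient of x^21 is 6 * Bell_21 / 21!.
Computing: Bell_21 = 474869816156751 and 21! = 51090942171709440000, giving
6 * 474869816156751/51090942171709440000 = 158289938718917/2838385676206080000.

158289938718917/2838385676206080000


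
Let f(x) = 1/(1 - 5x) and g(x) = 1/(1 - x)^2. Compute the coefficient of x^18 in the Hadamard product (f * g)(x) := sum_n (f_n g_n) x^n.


f has coefficients f_k = 5^k. For g = 1/(1 - x)^2 the coefficient is g_k = C(k + 1, 1) = k + 1. The Hadamard coefficient is (f * g)_k = 5^k * (k + 1).
For k = 18: 5^18 * 19 = 3814697265625 * 19 = 72479248046875.

72479248046875


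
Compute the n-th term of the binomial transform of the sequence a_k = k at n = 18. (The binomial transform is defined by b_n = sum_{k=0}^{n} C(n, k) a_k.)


With a_k = k, b_n = sum_{k=0}^{n} C(n, k) k. Using k * C(n, k) = n * C(n-1, k-1) gives b_n = n * sum_{k>=1} C(n-1, k-1) = n * 2^(n-1).
For n = 18: 18 * 2^17 = 18 * 131072 = 2359296.

2359296


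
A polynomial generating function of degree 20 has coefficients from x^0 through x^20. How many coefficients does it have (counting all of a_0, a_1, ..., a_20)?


A polynomial of degree 20 takes the form a_0 + a_1 x + ... + a_20 x^20.
The number of coefficients is 20 + 1 = 21.

21


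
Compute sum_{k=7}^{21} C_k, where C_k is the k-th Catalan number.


C_7 through C_21: 429, 1430, 4862, 16796, 58786, 208012, 742900, 2674440, 9694845, 35357670, 129644790, 477638700, 1767263190, 6564120420, 24466267020
Sum = 429 + 1430 + 4862 + 16796 + 58786 + 208012 + 742900 + 2674440 + 9694845 + 35357670 + 129644790 + 477638700 + 1767263190 + 6564120420 + 24466267020
= 33453694290

33453694290


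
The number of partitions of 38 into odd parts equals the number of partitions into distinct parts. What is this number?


Computing partitions of 38 into odd parts (1, 3, 5, ...):
Using the generating function prod_{k>=0} 1/(1-x^(2k+1)),
the count is 864

864


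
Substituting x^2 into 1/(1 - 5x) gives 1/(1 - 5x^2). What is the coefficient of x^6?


The coefficient of x^(2m) in 1/(1 - 5x^2) is 5^m.
With n = 6 = 2*3, the coefficient is 5^3 = 125.

125


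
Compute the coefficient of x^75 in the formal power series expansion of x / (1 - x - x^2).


Let f(x) = sum_{k>=0} a_k x^k. Multiplying f(x) * (1 - x - x^2) = x and matching coefficients gives a_0 = 0, a_1 = 1, and a_k = a_{k-1} + a_{k-2} for k >= 2. These are the Fibonacci numbers F_k.
Iterating from F_0 = 0, F_1 = 1:
F_0=0, F_1=1, F_2=1, F_3=2, F_4=3, F_5=5, F_6=8, F_7=13, F_8=21, F_9=34, ...
F_75 = 2111485077978050.

2111485077978050


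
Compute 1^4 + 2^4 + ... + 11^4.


This power sum has a closed form given by Faulhaber's formula
sum_{k=1}^{m} k^p = (1 / (p + 1)) * sum_{j=0}^{p} C(p + 1, j) B_j m^(p + 1 - j),
but for small m direct computation is fastest:
1 + 16 + 81 + 256 + 625 + 1296 + 2401 + 4096 + 6561 + 10000 + 14641 = 39974.

39974


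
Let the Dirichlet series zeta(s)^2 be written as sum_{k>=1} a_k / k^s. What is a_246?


The Dirichlet convolution of the constant function 1 with itself gives (1 * 1)(k) = sum_{d | k} 1 = d(k), the number of positive divisors of k.
Since zeta(s) = sum_{k>=1} 1/k^s, we have zeta(s)^2 = sum_{k>=1} d(k)/k^s, so a_k = d(k).
For k = 246: the divisors are 1, 2, 3, 6, 41, 82, 123, 246.
Count = 8.

8


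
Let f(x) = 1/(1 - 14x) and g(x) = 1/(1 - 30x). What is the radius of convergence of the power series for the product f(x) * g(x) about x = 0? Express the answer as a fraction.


The radius of 1/(1 - 14x) is 1/14 (nearest singularity at x = 1/14), and the radius of 1/(1 - 30x) is 1/30.
The product f(x)*g(x) = 1/((1 - 14x)(1 - 30x)) has singularities at both 1/14 and 1/30, so its radius of convergence is the distance to the nearest one:
min(1/14, 1/30) = 1/30.

1/30


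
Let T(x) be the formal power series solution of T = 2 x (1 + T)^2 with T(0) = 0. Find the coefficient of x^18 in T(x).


Apply the Lagrange inversion formula: if T = 2 x * phi(T) with phi(t) = (1 + t)^2, then [x^n] T = 2^n * (1/n) [t^(n-1)] phi(t)^n = 2^n * (1/n) [t^(n-1)] (1 + t)^(2n) = 2^n * (1/n) C(2n, n-1).
Using the identity C(2n, n-1) = C(2n, n) * n / (n+1), the unscaled factor equals C(2n, n) / (n+1) = C_n, the n-th Catalan number.
For n = 18: C_18 = C(36, 18) / 19 = 9075135300/19 = 477638700.
With the 2^18 = 262144 factor, the coefficient is 262144 * 477638700 = 125210119372800.

125210119372800


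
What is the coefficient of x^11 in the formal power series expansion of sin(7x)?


The Maclaurin series is sin(t) = sum_{k>=0} (-1)^k t^(2k+1) / (2k+1)!, so substituting t = 7x, only odd powers of x are nonzero, with coefficient of x^(2k+1) equal to (-1)^k 7^(2k+1) / (2k+1)!.
Write 11 = 2*5 + 1, giving the coefficient (-1)^5 * 7^11 / 11! = -1977326743/39916800 = -282475249/5702400.

-282475249/5702400


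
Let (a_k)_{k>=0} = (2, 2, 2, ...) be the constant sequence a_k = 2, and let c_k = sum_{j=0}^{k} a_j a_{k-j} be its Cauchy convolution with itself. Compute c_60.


Since a_j = 2 for all j >= 0, the convolution sum becomes
c_k = sum_{j=0}^{k} 2 * 2 = 4 * (k + 1).
Equivalently, the generating function of (a_k) is 2/(1 - x) and its square is 4/(1 - x)^2 = sum_{k>=0} 4(k + 1) x^k.
For k = 60: 4 * 61 = 244.

244


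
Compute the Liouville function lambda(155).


The Liouville function is lambda(k) = (-1)^Omega(k), where Omega(k) counts the prime factors of k with multiplicity.
Factoring: 155 = 5 * 31, so Omega(155) = 2.
lambda(155) = (-1)^2 = 1.

1
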